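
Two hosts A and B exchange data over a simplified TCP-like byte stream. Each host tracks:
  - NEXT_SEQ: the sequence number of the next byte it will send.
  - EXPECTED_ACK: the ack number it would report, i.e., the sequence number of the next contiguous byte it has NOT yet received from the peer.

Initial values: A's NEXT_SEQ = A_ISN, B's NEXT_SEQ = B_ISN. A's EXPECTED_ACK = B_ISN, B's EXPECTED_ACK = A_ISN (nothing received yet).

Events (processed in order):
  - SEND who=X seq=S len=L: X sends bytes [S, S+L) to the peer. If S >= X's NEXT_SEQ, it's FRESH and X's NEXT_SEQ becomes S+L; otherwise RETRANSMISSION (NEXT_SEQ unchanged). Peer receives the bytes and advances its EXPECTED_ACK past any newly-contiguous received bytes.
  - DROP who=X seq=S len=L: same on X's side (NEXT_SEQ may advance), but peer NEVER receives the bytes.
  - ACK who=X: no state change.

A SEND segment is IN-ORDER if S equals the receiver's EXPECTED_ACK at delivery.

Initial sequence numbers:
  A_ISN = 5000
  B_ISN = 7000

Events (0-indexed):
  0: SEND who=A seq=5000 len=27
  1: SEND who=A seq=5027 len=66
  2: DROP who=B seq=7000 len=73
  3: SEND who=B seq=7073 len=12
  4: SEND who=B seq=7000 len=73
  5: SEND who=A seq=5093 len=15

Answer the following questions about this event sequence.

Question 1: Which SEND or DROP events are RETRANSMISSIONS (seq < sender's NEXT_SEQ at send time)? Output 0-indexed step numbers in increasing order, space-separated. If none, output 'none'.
Answer: 4

Derivation:
Step 0: SEND seq=5000 -> fresh
Step 1: SEND seq=5027 -> fresh
Step 2: DROP seq=7000 -> fresh
Step 3: SEND seq=7073 -> fresh
Step 4: SEND seq=7000 -> retransmit
Step 5: SEND seq=5093 -> fresh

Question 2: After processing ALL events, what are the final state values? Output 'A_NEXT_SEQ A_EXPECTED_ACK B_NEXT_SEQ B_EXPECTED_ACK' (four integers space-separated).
Answer: 5108 7085 7085 5108

Derivation:
After event 0: A_seq=5027 A_ack=7000 B_seq=7000 B_ack=5027
After event 1: A_seq=5093 A_ack=7000 B_seq=7000 B_ack=5093
After event 2: A_seq=5093 A_ack=7000 B_seq=7073 B_ack=5093
After event 3: A_seq=5093 A_ack=7000 B_seq=7085 B_ack=5093
After event 4: A_seq=5093 A_ack=7085 B_seq=7085 B_ack=5093
After event 5: A_seq=5108 A_ack=7085 B_seq=7085 B_ack=5108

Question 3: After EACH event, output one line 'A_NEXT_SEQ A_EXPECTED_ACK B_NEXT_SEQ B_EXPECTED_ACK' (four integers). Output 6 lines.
5027 7000 7000 5027
5093 7000 7000 5093
5093 7000 7073 5093
5093 7000 7085 5093
5093 7085 7085 5093
5108 7085 7085 5108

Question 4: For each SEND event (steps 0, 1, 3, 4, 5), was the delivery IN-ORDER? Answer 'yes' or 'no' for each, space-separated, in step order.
Answer: yes yes no yes yes

Derivation:
Step 0: SEND seq=5000 -> in-order
Step 1: SEND seq=5027 -> in-order
Step 3: SEND seq=7073 -> out-of-order
Step 4: SEND seq=7000 -> in-order
Step 5: SEND seq=5093 -> in-order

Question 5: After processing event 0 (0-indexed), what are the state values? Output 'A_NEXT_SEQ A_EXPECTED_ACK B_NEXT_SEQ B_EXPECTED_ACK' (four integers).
After event 0: A_seq=5027 A_ack=7000 B_seq=7000 B_ack=5027

5027 7000 7000 5027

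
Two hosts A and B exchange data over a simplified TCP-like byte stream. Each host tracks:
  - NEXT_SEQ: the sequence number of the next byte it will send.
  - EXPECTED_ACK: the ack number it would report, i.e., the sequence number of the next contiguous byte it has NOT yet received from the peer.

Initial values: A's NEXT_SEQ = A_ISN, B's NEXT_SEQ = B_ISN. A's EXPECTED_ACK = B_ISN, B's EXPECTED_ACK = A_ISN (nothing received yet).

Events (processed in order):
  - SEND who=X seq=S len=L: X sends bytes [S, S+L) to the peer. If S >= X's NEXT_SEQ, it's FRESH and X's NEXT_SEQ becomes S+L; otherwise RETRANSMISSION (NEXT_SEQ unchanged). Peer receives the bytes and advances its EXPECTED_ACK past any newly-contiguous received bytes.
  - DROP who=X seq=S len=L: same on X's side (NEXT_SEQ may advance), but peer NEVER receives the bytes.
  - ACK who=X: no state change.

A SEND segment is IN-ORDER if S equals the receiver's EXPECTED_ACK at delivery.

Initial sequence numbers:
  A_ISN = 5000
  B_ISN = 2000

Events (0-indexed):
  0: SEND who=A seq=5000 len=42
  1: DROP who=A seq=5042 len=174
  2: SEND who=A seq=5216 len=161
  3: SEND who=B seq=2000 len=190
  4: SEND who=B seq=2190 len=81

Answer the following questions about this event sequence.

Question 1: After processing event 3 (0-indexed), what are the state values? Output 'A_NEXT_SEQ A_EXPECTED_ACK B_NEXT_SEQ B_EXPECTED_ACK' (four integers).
After event 0: A_seq=5042 A_ack=2000 B_seq=2000 B_ack=5042
After event 1: A_seq=5216 A_ack=2000 B_seq=2000 B_ack=5042
After event 2: A_seq=5377 A_ack=2000 B_seq=2000 B_ack=5042
After event 3: A_seq=5377 A_ack=2190 B_seq=2190 B_ack=5042

5377 2190 2190 5042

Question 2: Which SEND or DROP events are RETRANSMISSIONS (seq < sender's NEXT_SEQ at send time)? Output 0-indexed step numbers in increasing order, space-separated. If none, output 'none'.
Step 0: SEND seq=5000 -> fresh
Step 1: DROP seq=5042 -> fresh
Step 2: SEND seq=5216 -> fresh
Step 3: SEND seq=2000 -> fresh
Step 4: SEND seq=2190 -> fresh

Answer: none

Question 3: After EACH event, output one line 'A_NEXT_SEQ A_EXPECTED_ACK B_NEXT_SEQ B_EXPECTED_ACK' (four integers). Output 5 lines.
5042 2000 2000 5042
5216 2000 2000 5042
5377 2000 2000 5042
5377 2190 2190 5042
5377 2271 2271 5042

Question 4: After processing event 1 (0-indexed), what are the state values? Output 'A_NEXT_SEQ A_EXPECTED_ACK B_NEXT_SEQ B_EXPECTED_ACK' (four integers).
After event 0: A_seq=5042 A_ack=2000 B_seq=2000 B_ack=5042
After event 1: A_seq=5216 A_ack=2000 B_seq=2000 B_ack=5042

5216 2000 2000 5042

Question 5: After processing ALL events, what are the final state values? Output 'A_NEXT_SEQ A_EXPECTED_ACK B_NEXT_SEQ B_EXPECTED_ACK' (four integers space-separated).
Answer: 5377 2271 2271 5042

Derivation:
After event 0: A_seq=5042 A_ack=2000 B_seq=2000 B_ack=5042
After event 1: A_seq=5216 A_ack=2000 B_seq=2000 B_ack=5042
After event 2: A_seq=5377 A_ack=2000 B_seq=2000 B_ack=5042
After event 3: A_seq=5377 A_ack=2190 B_seq=2190 B_ack=5042
After event 4: A_seq=5377 A_ack=2271 B_seq=2271 B_ack=5042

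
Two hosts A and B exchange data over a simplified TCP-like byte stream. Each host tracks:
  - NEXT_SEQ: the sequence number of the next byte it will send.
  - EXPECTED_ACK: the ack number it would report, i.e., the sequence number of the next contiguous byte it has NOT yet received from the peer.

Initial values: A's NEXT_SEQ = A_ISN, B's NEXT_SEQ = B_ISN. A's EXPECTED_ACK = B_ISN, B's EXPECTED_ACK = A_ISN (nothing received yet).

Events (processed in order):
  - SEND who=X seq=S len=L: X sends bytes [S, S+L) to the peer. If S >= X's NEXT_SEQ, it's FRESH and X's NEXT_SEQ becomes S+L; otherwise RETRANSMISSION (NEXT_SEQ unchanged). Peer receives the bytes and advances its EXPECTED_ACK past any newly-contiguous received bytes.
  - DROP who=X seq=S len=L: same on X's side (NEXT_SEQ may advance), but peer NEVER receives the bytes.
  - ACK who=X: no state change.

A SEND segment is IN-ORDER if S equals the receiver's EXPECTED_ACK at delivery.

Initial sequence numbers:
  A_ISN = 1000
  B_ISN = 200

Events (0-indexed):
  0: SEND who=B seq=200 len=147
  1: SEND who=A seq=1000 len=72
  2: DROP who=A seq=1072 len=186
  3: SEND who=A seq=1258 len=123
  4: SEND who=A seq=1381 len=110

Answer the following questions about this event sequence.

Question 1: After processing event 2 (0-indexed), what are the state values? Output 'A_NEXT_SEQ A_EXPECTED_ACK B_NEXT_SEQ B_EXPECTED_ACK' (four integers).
After event 0: A_seq=1000 A_ack=347 B_seq=347 B_ack=1000
After event 1: A_seq=1072 A_ack=347 B_seq=347 B_ack=1072
After event 2: A_seq=1258 A_ack=347 B_seq=347 B_ack=1072

1258 347 347 1072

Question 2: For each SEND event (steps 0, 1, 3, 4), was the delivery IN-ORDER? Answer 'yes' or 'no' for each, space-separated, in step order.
Answer: yes yes no no

Derivation:
Step 0: SEND seq=200 -> in-order
Step 1: SEND seq=1000 -> in-order
Step 3: SEND seq=1258 -> out-of-order
Step 4: SEND seq=1381 -> out-of-order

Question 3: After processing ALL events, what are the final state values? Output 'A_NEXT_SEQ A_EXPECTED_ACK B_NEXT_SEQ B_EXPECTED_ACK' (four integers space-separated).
Answer: 1491 347 347 1072

Derivation:
After event 0: A_seq=1000 A_ack=347 B_seq=347 B_ack=1000
After event 1: A_seq=1072 A_ack=347 B_seq=347 B_ack=1072
After event 2: A_seq=1258 A_ack=347 B_seq=347 B_ack=1072
After event 3: A_seq=1381 A_ack=347 B_seq=347 B_ack=1072
After event 4: A_seq=1491 A_ack=347 B_seq=347 B_ack=1072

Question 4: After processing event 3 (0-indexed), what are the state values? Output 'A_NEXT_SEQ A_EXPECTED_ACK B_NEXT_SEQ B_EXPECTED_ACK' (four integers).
After event 0: A_seq=1000 A_ack=347 B_seq=347 B_ack=1000
After event 1: A_seq=1072 A_ack=347 B_seq=347 B_ack=1072
After event 2: A_seq=1258 A_ack=347 B_seq=347 B_ack=1072
After event 3: A_seq=1381 A_ack=347 B_seq=347 B_ack=1072

1381 347 347 1072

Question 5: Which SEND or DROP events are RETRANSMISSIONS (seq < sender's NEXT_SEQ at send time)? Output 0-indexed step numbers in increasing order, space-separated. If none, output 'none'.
Step 0: SEND seq=200 -> fresh
Step 1: SEND seq=1000 -> fresh
Step 2: DROP seq=1072 -> fresh
Step 3: SEND seq=1258 -> fresh
Step 4: SEND seq=1381 -> fresh

Answer: none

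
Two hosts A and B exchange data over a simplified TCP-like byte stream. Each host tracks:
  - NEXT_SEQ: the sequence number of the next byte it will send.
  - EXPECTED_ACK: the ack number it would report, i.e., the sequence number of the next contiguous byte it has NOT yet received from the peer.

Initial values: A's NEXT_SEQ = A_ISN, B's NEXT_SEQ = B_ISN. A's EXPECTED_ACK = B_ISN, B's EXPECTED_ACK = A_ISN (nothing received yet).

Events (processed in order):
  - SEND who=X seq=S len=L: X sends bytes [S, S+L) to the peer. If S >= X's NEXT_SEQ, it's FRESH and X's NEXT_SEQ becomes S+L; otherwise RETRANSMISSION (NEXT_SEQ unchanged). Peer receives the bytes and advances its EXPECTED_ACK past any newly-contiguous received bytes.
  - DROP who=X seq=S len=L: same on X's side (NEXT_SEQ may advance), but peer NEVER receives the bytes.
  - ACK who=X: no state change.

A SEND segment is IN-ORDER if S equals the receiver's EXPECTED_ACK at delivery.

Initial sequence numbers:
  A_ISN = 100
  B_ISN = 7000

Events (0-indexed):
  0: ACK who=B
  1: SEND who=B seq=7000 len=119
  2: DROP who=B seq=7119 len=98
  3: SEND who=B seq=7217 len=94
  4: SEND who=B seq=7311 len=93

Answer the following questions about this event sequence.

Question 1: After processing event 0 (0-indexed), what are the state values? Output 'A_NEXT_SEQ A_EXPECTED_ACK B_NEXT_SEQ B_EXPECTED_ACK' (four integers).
After event 0: A_seq=100 A_ack=7000 B_seq=7000 B_ack=100

100 7000 7000 100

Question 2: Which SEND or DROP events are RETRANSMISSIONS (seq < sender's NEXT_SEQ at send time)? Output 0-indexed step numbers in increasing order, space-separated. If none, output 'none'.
Answer: none

Derivation:
Step 1: SEND seq=7000 -> fresh
Step 2: DROP seq=7119 -> fresh
Step 3: SEND seq=7217 -> fresh
Step 4: SEND seq=7311 -> fresh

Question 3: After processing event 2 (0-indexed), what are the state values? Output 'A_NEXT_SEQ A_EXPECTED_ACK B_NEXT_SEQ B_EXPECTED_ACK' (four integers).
After event 0: A_seq=100 A_ack=7000 B_seq=7000 B_ack=100
After event 1: A_seq=100 A_ack=7119 B_seq=7119 B_ack=100
After event 2: A_seq=100 A_ack=7119 B_seq=7217 B_ack=100

100 7119 7217 100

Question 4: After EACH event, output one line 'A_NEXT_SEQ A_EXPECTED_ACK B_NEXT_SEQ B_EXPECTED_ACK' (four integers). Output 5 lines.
100 7000 7000 100
100 7119 7119 100
100 7119 7217 100
100 7119 7311 100
100 7119 7404 100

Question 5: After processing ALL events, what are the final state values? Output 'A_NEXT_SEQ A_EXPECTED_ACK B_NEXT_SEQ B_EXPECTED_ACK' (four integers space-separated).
After event 0: A_seq=100 A_ack=7000 B_seq=7000 B_ack=100
After event 1: A_seq=100 A_ack=7119 B_seq=7119 B_ack=100
After event 2: A_seq=100 A_ack=7119 B_seq=7217 B_ack=100
After event 3: A_seq=100 A_ack=7119 B_seq=7311 B_ack=100
After event 4: A_seq=100 A_ack=7119 B_seq=7404 B_ack=100

Answer: 100 7119 7404 100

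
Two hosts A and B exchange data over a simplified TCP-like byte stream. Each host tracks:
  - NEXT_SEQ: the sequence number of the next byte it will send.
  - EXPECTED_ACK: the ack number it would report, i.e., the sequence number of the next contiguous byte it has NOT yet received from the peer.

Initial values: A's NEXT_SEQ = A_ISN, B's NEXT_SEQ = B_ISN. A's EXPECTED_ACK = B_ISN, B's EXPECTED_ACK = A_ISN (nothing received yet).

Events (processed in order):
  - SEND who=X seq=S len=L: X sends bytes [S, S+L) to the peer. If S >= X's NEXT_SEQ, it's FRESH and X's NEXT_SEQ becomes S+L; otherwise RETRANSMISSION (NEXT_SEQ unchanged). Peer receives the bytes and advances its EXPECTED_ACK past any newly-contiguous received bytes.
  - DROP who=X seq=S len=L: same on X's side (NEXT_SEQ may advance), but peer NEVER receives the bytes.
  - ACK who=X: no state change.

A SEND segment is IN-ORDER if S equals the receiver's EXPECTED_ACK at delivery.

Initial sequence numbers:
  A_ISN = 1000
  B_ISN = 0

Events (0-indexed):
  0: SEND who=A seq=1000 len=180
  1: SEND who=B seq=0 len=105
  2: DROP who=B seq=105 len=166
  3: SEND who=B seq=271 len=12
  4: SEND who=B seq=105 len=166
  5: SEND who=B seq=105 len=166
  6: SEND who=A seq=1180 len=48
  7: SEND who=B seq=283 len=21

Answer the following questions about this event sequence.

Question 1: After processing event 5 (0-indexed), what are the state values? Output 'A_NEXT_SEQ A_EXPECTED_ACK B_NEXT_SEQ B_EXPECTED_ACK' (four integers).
After event 0: A_seq=1180 A_ack=0 B_seq=0 B_ack=1180
After event 1: A_seq=1180 A_ack=105 B_seq=105 B_ack=1180
After event 2: A_seq=1180 A_ack=105 B_seq=271 B_ack=1180
After event 3: A_seq=1180 A_ack=105 B_seq=283 B_ack=1180
After event 4: A_seq=1180 A_ack=283 B_seq=283 B_ack=1180
After event 5: A_seq=1180 A_ack=283 B_seq=283 B_ack=1180

1180 283 283 1180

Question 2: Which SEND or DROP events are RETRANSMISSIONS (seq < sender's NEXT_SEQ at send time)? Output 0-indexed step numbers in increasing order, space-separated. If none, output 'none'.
Answer: 4 5

Derivation:
Step 0: SEND seq=1000 -> fresh
Step 1: SEND seq=0 -> fresh
Step 2: DROP seq=105 -> fresh
Step 3: SEND seq=271 -> fresh
Step 4: SEND seq=105 -> retransmit
Step 5: SEND seq=105 -> retransmit
Step 6: SEND seq=1180 -> fresh
Step 7: SEND seq=283 -> fresh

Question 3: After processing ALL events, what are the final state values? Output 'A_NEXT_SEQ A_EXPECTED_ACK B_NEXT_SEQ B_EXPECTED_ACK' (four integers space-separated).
After event 0: A_seq=1180 A_ack=0 B_seq=0 B_ack=1180
After event 1: A_seq=1180 A_ack=105 B_seq=105 B_ack=1180
After event 2: A_seq=1180 A_ack=105 B_seq=271 B_ack=1180
After event 3: A_seq=1180 A_ack=105 B_seq=283 B_ack=1180
After event 4: A_seq=1180 A_ack=283 B_seq=283 B_ack=1180
After event 5: A_seq=1180 A_ack=283 B_seq=283 B_ack=1180
After event 6: A_seq=1228 A_ack=283 B_seq=283 B_ack=1228
After event 7: A_seq=1228 A_ack=304 B_seq=304 B_ack=1228

Answer: 1228 304 304 1228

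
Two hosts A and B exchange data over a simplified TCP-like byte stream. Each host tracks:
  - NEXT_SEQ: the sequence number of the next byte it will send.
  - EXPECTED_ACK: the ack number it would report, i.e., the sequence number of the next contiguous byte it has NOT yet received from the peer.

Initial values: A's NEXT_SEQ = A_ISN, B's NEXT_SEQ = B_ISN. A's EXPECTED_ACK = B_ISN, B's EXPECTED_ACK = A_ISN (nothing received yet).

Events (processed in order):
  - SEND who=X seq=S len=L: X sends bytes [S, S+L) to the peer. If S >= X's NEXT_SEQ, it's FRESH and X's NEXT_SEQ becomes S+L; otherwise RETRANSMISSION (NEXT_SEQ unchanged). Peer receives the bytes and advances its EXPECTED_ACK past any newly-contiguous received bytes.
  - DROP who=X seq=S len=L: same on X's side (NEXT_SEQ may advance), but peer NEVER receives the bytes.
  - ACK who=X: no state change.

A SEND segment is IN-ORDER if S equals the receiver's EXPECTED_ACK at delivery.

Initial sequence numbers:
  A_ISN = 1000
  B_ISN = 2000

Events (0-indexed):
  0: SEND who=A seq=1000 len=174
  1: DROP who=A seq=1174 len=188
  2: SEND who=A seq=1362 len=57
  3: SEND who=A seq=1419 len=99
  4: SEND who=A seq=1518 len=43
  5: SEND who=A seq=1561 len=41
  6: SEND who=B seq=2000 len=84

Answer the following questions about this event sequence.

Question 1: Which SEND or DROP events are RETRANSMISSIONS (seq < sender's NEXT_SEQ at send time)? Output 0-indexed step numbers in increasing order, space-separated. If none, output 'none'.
Step 0: SEND seq=1000 -> fresh
Step 1: DROP seq=1174 -> fresh
Step 2: SEND seq=1362 -> fresh
Step 3: SEND seq=1419 -> fresh
Step 4: SEND seq=1518 -> fresh
Step 5: SEND seq=1561 -> fresh
Step 6: SEND seq=2000 -> fresh

Answer: none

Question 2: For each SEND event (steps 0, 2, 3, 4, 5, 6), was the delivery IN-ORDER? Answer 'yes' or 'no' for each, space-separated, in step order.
Step 0: SEND seq=1000 -> in-order
Step 2: SEND seq=1362 -> out-of-order
Step 3: SEND seq=1419 -> out-of-order
Step 4: SEND seq=1518 -> out-of-order
Step 5: SEND seq=1561 -> out-of-order
Step 6: SEND seq=2000 -> in-order

Answer: yes no no no no yes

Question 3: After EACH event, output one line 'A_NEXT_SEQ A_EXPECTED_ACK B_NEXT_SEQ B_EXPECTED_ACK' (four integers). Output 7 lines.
1174 2000 2000 1174
1362 2000 2000 1174
1419 2000 2000 1174
1518 2000 2000 1174
1561 2000 2000 1174
1602 2000 2000 1174
1602 2084 2084 1174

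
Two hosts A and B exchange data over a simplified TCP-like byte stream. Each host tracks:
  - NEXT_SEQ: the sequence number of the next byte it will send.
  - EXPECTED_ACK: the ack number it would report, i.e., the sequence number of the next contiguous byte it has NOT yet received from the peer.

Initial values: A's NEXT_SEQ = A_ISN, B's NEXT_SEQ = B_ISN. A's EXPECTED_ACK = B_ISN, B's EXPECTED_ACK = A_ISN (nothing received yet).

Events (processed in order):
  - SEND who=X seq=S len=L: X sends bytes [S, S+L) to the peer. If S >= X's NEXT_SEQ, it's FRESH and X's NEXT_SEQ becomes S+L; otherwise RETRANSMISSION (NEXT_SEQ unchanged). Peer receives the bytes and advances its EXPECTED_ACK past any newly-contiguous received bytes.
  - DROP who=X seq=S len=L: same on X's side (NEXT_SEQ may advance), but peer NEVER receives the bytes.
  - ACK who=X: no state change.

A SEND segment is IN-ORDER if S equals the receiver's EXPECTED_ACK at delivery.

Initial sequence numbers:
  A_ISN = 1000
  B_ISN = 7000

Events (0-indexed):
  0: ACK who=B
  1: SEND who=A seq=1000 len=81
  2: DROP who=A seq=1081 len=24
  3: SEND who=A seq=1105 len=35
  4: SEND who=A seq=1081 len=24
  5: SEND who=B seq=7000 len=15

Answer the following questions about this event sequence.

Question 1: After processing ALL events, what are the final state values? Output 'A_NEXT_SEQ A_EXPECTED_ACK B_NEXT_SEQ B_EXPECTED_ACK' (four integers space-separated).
Answer: 1140 7015 7015 1140

Derivation:
After event 0: A_seq=1000 A_ack=7000 B_seq=7000 B_ack=1000
After event 1: A_seq=1081 A_ack=7000 B_seq=7000 B_ack=1081
After event 2: A_seq=1105 A_ack=7000 B_seq=7000 B_ack=1081
After event 3: A_seq=1140 A_ack=7000 B_seq=7000 B_ack=1081
After event 4: A_seq=1140 A_ack=7000 B_seq=7000 B_ack=1140
After event 5: A_seq=1140 A_ack=7015 B_seq=7015 B_ack=1140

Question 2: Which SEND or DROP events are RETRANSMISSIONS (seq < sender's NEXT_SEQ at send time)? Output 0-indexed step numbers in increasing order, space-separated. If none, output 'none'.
Answer: 4

Derivation:
Step 1: SEND seq=1000 -> fresh
Step 2: DROP seq=1081 -> fresh
Step 3: SEND seq=1105 -> fresh
Step 4: SEND seq=1081 -> retransmit
Step 5: SEND seq=7000 -> fresh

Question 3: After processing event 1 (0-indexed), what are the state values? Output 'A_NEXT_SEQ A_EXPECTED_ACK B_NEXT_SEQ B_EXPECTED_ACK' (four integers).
After event 0: A_seq=1000 A_ack=7000 B_seq=7000 B_ack=1000
After event 1: A_seq=1081 A_ack=7000 B_seq=7000 B_ack=1081

1081 7000 7000 1081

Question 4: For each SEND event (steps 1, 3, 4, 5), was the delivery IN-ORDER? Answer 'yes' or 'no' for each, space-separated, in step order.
Step 1: SEND seq=1000 -> in-order
Step 3: SEND seq=1105 -> out-of-order
Step 4: SEND seq=1081 -> in-order
Step 5: SEND seq=7000 -> in-order

Answer: yes no yes yes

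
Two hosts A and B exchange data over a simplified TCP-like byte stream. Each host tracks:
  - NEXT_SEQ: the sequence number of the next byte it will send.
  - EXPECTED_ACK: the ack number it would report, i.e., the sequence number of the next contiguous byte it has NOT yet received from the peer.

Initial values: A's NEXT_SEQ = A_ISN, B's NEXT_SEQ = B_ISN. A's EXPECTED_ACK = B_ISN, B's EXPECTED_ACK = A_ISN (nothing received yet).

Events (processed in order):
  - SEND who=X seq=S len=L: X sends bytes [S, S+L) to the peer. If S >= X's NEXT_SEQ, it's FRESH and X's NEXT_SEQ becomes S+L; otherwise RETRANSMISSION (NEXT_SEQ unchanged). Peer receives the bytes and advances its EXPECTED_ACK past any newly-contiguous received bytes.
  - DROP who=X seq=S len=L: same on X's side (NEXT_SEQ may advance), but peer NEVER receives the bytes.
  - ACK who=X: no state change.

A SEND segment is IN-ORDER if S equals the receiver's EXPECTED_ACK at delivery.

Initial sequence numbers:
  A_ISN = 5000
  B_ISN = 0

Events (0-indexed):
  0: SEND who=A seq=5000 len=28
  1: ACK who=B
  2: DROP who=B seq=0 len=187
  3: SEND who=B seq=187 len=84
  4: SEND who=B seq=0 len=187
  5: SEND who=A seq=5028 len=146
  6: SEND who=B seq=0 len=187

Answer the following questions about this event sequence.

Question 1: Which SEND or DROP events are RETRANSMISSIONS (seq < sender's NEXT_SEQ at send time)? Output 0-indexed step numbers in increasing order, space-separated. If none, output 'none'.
Answer: 4 6

Derivation:
Step 0: SEND seq=5000 -> fresh
Step 2: DROP seq=0 -> fresh
Step 3: SEND seq=187 -> fresh
Step 4: SEND seq=0 -> retransmit
Step 5: SEND seq=5028 -> fresh
Step 6: SEND seq=0 -> retransmit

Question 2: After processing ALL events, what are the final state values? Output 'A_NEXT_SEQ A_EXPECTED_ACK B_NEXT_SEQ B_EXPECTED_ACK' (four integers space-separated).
After event 0: A_seq=5028 A_ack=0 B_seq=0 B_ack=5028
After event 1: A_seq=5028 A_ack=0 B_seq=0 B_ack=5028
After event 2: A_seq=5028 A_ack=0 B_seq=187 B_ack=5028
After event 3: A_seq=5028 A_ack=0 B_seq=271 B_ack=5028
After event 4: A_seq=5028 A_ack=271 B_seq=271 B_ack=5028
After event 5: A_seq=5174 A_ack=271 B_seq=271 B_ack=5174
After event 6: A_seq=5174 A_ack=271 B_seq=271 B_ack=5174

Answer: 5174 271 271 5174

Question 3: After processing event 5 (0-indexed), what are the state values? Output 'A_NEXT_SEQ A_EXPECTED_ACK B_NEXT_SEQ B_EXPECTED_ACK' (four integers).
After event 0: A_seq=5028 A_ack=0 B_seq=0 B_ack=5028
After event 1: A_seq=5028 A_ack=0 B_seq=0 B_ack=5028
After event 2: A_seq=5028 A_ack=0 B_seq=187 B_ack=5028
After event 3: A_seq=5028 A_ack=0 B_seq=271 B_ack=5028
After event 4: A_seq=5028 A_ack=271 B_seq=271 B_ack=5028
After event 5: A_seq=5174 A_ack=271 B_seq=271 B_ack=5174

5174 271 271 5174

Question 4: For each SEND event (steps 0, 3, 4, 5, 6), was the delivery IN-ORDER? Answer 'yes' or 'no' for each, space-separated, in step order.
Answer: yes no yes yes no

Derivation:
Step 0: SEND seq=5000 -> in-order
Step 3: SEND seq=187 -> out-of-order
Step 4: SEND seq=0 -> in-order
Step 5: SEND seq=5028 -> in-order
Step 6: SEND seq=0 -> out-of-order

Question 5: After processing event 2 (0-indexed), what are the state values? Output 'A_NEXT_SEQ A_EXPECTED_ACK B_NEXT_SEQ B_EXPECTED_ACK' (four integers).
After event 0: A_seq=5028 A_ack=0 B_seq=0 B_ack=5028
After event 1: A_seq=5028 A_ack=0 B_seq=0 B_ack=5028
After event 2: A_seq=5028 A_ack=0 B_seq=187 B_ack=5028

5028 0 187 5028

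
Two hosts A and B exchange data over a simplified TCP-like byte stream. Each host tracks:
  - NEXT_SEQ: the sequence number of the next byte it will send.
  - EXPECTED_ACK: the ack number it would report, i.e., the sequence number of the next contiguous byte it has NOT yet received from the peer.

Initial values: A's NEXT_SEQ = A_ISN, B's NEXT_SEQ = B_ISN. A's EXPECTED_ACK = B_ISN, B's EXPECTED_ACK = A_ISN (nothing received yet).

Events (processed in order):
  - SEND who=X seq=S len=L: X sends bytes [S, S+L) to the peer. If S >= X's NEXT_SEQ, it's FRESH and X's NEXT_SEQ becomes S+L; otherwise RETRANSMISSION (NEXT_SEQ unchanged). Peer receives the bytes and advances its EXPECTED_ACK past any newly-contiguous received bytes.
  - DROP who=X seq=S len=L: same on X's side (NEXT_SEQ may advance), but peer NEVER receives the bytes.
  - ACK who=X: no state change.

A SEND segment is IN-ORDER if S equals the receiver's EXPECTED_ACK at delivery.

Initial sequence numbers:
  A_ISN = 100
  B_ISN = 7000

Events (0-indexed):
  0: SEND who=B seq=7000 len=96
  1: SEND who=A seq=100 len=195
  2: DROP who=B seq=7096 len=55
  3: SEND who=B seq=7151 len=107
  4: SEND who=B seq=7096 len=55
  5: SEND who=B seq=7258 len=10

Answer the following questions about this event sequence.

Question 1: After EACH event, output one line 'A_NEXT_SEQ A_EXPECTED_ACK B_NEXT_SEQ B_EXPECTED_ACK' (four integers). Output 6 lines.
100 7096 7096 100
295 7096 7096 295
295 7096 7151 295
295 7096 7258 295
295 7258 7258 295
295 7268 7268 295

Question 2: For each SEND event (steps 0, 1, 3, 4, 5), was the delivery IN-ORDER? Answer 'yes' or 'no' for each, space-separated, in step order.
Step 0: SEND seq=7000 -> in-order
Step 1: SEND seq=100 -> in-order
Step 3: SEND seq=7151 -> out-of-order
Step 4: SEND seq=7096 -> in-order
Step 5: SEND seq=7258 -> in-order

Answer: yes yes no yes yes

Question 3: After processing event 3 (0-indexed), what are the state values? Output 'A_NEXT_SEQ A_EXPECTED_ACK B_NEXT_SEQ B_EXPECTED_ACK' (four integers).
After event 0: A_seq=100 A_ack=7096 B_seq=7096 B_ack=100
After event 1: A_seq=295 A_ack=7096 B_seq=7096 B_ack=295
After event 2: A_seq=295 A_ack=7096 B_seq=7151 B_ack=295
After event 3: A_seq=295 A_ack=7096 B_seq=7258 B_ack=295

295 7096 7258 295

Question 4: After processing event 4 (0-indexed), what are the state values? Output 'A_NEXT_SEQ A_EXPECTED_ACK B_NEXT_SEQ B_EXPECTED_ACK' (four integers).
After event 0: A_seq=100 A_ack=7096 B_seq=7096 B_ack=100
After event 1: A_seq=295 A_ack=7096 B_seq=7096 B_ack=295
After event 2: A_seq=295 A_ack=7096 B_seq=7151 B_ack=295
After event 3: A_seq=295 A_ack=7096 B_seq=7258 B_ack=295
After event 4: A_seq=295 A_ack=7258 B_seq=7258 B_ack=295

295 7258 7258 295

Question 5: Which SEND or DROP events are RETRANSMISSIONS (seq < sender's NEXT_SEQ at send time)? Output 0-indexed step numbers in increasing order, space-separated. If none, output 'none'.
Answer: 4

Derivation:
Step 0: SEND seq=7000 -> fresh
Step 1: SEND seq=100 -> fresh
Step 2: DROP seq=7096 -> fresh
Step 3: SEND seq=7151 -> fresh
Step 4: SEND seq=7096 -> retransmit
Step 5: SEND seq=7258 -> fresh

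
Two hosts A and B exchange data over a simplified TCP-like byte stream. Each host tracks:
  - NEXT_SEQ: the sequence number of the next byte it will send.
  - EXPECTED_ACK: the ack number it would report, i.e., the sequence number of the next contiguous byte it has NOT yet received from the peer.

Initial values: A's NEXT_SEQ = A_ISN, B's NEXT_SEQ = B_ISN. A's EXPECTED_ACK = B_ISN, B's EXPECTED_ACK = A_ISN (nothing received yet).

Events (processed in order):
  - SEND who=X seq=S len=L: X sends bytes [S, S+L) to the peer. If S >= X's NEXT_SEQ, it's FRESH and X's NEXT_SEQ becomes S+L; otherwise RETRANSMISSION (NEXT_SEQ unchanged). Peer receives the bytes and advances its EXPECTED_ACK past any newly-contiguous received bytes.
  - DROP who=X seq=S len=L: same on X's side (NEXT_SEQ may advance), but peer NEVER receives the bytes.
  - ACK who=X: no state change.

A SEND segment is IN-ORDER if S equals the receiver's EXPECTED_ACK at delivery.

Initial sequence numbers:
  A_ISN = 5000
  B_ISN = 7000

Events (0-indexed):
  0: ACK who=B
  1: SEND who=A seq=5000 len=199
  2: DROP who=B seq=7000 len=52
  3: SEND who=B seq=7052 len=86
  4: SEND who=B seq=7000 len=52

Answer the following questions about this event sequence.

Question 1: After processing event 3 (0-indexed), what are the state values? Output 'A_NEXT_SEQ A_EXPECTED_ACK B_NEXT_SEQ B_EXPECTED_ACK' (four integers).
After event 0: A_seq=5000 A_ack=7000 B_seq=7000 B_ack=5000
After event 1: A_seq=5199 A_ack=7000 B_seq=7000 B_ack=5199
After event 2: A_seq=5199 A_ack=7000 B_seq=7052 B_ack=5199
After event 3: A_seq=5199 A_ack=7000 B_seq=7138 B_ack=5199

5199 7000 7138 5199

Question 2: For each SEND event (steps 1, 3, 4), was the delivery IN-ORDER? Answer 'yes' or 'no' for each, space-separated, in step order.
Step 1: SEND seq=5000 -> in-order
Step 3: SEND seq=7052 -> out-of-order
Step 4: SEND seq=7000 -> in-order

Answer: yes no yes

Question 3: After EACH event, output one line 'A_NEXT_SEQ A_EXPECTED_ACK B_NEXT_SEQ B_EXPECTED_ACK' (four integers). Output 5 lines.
5000 7000 7000 5000
5199 7000 7000 5199
5199 7000 7052 5199
5199 7000 7138 5199
5199 7138 7138 5199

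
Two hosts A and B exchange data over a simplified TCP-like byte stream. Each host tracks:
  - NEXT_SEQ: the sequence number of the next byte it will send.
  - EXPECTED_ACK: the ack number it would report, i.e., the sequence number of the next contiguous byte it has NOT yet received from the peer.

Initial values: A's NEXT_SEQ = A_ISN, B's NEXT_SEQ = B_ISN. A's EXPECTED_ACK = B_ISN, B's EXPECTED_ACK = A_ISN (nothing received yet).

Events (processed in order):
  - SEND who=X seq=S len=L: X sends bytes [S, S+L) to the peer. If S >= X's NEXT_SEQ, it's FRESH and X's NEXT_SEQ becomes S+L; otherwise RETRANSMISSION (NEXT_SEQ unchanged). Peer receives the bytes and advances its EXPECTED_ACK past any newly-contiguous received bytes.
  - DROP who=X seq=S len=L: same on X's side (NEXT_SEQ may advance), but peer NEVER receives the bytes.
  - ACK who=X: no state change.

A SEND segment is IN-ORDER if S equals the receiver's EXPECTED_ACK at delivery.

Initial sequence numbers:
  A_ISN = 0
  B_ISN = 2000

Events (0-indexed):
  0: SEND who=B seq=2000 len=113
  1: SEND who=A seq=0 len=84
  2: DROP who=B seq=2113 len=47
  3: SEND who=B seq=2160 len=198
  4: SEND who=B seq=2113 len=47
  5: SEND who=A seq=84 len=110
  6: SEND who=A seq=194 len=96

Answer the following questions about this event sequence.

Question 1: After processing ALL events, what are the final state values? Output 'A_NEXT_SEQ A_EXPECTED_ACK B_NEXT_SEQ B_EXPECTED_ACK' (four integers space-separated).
Answer: 290 2358 2358 290

Derivation:
After event 0: A_seq=0 A_ack=2113 B_seq=2113 B_ack=0
After event 1: A_seq=84 A_ack=2113 B_seq=2113 B_ack=84
After event 2: A_seq=84 A_ack=2113 B_seq=2160 B_ack=84
After event 3: A_seq=84 A_ack=2113 B_seq=2358 B_ack=84
After event 4: A_seq=84 A_ack=2358 B_seq=2358 B_ack=84
After event 5: A_seq=194 A_ack=2358 B_seq=2358 B_ack=194
After event 6: A_seq=290 A_ack=2358 B_seq=2358 B_ack=290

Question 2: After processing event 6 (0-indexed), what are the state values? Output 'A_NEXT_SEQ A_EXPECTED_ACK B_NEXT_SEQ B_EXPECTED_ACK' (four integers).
After event 0: A_seq=0 A_ack=2113 B_seq=2113 B_ack=0
After event 1: A_seq=84 A_ack=2113 B_seq=2113 B_ack=84
After event 2: A_seq=84 A_ack=2113 B_seq=2160 B_ack=84
After event 3: A_seq=84 A_ack=2113 B_seq=2358 B_ack=84
After event 4: A_seq=84 A_ack=2358 B_seq=2358 B_ack=84
After event 5: A_seq=194 A_ack=2358 B_seq=2358 B_ack=194
After event 6: A_seq=290 A_ack=2358 B_seq=2358 B_ack=290

290 2358 2358 290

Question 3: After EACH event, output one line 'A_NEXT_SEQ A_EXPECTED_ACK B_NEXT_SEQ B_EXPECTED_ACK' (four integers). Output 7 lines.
0 2113 2113 0
84 2113 2113 84
84 2113 2160 84
84 2113 2358 84
84 2358 2358 84
194 2358 2358 194
290 2358 2358 290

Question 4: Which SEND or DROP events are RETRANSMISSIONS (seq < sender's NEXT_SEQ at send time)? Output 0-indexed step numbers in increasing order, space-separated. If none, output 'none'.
Step 0: SEND seq=2000 -> fresh
Step 1: SEND seq=0 -> fresh
Step 2: DROP seq=2113 -> fresh
Step 3: SEND seq=2160 -> fresh
Step 4: SEND seq=2113 -> retransmit
Step 5: SEND seq=84 -> fresh
Step 6: SEND seq=194 -> fresh

Answer: 4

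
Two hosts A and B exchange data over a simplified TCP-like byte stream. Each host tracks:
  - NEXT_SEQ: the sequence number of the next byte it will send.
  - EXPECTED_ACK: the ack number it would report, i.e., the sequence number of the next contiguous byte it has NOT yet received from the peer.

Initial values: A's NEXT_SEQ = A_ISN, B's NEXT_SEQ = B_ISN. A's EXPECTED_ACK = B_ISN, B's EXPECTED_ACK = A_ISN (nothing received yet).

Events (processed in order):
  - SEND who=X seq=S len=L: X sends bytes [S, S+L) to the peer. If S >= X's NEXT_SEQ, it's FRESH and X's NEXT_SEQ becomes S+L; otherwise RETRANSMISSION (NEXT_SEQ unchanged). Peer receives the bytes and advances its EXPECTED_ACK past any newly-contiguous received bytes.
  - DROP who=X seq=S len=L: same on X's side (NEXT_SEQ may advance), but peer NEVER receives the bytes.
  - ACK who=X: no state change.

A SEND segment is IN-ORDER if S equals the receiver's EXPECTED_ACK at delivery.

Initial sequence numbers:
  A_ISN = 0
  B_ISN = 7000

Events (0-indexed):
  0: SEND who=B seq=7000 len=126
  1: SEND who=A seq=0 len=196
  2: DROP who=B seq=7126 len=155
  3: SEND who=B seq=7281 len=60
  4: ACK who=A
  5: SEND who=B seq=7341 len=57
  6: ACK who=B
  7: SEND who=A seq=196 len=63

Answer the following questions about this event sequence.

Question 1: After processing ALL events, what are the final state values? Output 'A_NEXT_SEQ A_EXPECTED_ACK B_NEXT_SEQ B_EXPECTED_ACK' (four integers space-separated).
After event 0: A_seq=0 A_ack=7126 B_seq=7126 B_ack=0
After event 1: A_seq=196 A_ack=7126 B_seq=7126 B_ack=196
After event 2: A_seq=196 A_ack=7126 B_seq=7281 B_ack=196
After event 3: A_seq=196 A_ack=7126 B_seq=7341 B_ack=196
After event 4: A_seq=196 A_ack=7126 B_seq=7341 B_ack=196
After event 5: A_seq=196 A_ack=7126 B_seq=7398 B_ack=196
After event 6: A_seq=196 A_ack=7126 B_seq=7398 B_ack=196
After event 7: A_seq=259 A_ack=7126 B_seq=7398 B_ack=259

Answer: 259 7126 7398 259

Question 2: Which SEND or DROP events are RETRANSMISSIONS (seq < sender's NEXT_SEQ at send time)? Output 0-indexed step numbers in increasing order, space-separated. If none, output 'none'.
Answer: none

Derivation:
Step 0: SEND seq=7000 -> fresh
Step 1: SEND seq=0 -> fresh
Step 2: DROP seq=7126 -> fresh
Step 3: SEND seq=7281 -> fresh
Step 5: SEND seq=7341 -> fresh
Step 7: SEND seq=196 -> fresh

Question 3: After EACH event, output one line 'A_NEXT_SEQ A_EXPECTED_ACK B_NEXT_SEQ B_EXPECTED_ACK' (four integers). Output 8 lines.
0 7126 7126 0
196 7126 7126 196
196 7126 7281 196
196 7126 7341 196
196 7126 7341 196
196 7126 7398 196
196 7126 7398 196
259 7126 7398 259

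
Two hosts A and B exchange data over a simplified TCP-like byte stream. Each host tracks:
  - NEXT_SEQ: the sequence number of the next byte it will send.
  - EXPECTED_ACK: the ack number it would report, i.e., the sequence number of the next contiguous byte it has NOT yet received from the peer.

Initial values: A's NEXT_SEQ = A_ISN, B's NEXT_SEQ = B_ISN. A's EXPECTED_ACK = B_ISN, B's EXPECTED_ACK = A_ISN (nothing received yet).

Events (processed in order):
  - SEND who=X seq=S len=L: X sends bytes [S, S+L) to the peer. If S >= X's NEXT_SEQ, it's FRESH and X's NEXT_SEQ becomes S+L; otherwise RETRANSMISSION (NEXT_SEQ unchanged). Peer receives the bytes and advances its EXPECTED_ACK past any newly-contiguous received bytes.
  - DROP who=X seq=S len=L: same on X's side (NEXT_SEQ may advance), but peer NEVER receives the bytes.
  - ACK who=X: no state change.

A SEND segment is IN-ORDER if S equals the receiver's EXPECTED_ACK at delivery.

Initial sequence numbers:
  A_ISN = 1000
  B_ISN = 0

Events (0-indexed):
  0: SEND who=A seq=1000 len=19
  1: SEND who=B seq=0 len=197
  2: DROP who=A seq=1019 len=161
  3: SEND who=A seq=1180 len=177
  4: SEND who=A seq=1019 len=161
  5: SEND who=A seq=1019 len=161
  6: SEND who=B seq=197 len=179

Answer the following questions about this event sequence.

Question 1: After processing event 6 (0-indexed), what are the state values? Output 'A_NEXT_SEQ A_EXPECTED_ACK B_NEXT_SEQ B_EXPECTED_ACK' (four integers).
After event 0: A_seq=1019 A_ack=0 B_seq=0 B_ack=1019
After event 1: A_seq=1019 A_ack=197 B_seq=197 B_ack=1019
After event 2: A_seq=1180 A_ack=197 B_seq=197 B_ack=1019
After event 3: A_seq=1357 A_ack=197 B_seq=197 B_ack=1019
After event 4: A_seq=1357 A_ack=197 B_seq=197 B_ack=1357
After event 5: A_seq=1357 A_ack=197 B_seq=197 B_ack=1357
After event 6: A_seq=1357 A_ack=376 B_seq=376 B_ack=1357

1357 376 376 1357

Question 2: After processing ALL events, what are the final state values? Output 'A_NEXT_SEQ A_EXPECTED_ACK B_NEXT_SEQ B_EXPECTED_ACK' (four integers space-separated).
After event 0: A_seq=1019 A_ack=0 B_seq=0 B_ack=1019
After event 1: A_seq=1019 A_ack=197 B_seq=197 B_ack=1019
After event 2: A_seq=1180 A_ack=197 B_seq=197 B_ack=1019
After event 3: A_seq=1357 A_ack=197 B_seq=197 B_ack=1019
After event 4: A_seq=1357 A_ack=197 B_seq=197 B_ack=1357
After event 5: A_seq=1357 A_ack=197 B_seq=197 B_ack=1357
After event 6: A_seq=1357 A_ack=376 B_seq=376 B_ack=1357

Answer: 1357 376 376 1357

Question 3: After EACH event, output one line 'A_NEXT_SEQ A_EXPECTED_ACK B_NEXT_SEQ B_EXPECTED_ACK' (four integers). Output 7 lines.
1019 0 0 1019
1019 197 197 1019
1180 197 197 1019
1357 197 197 1019
1357 197 197 1357
1357 197 197 1357
1357 376 376 1357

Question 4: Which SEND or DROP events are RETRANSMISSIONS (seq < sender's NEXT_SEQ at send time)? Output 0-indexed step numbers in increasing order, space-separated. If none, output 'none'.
Step 0: SEND seq=1000 -> fresh
Step 1: SEND seq=0 -> fresh
Step 2: DROP seq=1019 -> fresh
Step 3: SEND seq=1180 -> fresh
Step 4: SEND seq=1019 -> retransmit
Step 5: SEND seq=1019 -> retransmit
Step 6: SEND seq=197 -> fresh

Answer: 4 5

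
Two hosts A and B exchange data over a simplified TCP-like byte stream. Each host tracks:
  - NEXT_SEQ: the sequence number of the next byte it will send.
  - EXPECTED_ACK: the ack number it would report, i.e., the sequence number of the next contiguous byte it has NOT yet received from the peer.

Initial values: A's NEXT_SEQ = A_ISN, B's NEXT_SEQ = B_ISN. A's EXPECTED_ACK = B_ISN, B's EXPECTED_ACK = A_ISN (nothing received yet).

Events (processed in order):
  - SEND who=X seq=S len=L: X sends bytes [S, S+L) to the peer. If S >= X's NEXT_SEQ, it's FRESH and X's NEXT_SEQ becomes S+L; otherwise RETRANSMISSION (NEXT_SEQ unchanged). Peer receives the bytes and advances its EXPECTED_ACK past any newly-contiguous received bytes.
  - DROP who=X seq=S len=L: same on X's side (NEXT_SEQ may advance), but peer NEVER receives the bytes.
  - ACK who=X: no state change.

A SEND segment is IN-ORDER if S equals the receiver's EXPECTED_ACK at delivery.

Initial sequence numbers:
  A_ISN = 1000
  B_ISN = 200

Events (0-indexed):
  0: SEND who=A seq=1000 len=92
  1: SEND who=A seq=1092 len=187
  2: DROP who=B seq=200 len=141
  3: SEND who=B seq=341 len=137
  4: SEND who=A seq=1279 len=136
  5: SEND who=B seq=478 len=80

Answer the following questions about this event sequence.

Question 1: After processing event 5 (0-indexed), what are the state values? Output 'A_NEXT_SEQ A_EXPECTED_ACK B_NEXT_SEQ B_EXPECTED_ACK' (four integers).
After event 0: A_seq=1092 A_ack=200 B_seq=200 B_ack=1092
After event 1: A_seq=1279 A_ack=200 B_seq=200 B_ack=1279
After event 2: A_seq=1279 A_ack=200 B_seq=341 B_ack=1279
After event 3: A_seq=1279 A_ack=200 B_seq=478 B_ack=1279
After event 4: A_seq=1415 A_ack=200 B_seq=478 B_ack=1415
After event 5: A_seq=1415 A_ack=200 B_seq=558 B_ack=1415

1415 200 558 1415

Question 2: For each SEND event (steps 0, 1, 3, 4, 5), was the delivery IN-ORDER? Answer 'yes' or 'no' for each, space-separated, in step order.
Answer: yes yes no yes no

Derivation:
Step 0: SEND seq=1000 -> in-order
Step 1: SEND seq=1092 -> in-order
Step 3: SEND seq=341 -> out-of-order
Step 4: SEND seq=1279 -> in-order
Step 5: SEND seq=478 -> out-of-order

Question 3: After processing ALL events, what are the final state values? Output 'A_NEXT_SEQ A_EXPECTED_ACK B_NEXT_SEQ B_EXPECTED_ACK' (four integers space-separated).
After event 0: A_seq=1092 A_ack=200 B_seq=200 B_ack=1092
After event 1: A_seq=1279 A_ack=200 B_seq=200 B_ack=1279
After event 2: A_seq=1279 A_ack=200 B_seq=341 B_ack=1279
After event 3: A_seq=1279 A_ack=200 B_seq=478 B_ack=1279
After event 4: A_seq=1415 A_ack=200 B_seq=478 B_ack=1415
After event 5: A_seq=1415 A_ack=200 B_seq=558 B_ack=1415

Answer: 1415 200 558 1415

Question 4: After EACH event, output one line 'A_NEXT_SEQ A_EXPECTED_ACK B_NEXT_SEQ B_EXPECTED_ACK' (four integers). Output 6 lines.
1092 200 200 1092
1279 200 200 1279
1279 200 341 1279
1279 200 478 1279
1415 200 478 1415
1415 200 558 1415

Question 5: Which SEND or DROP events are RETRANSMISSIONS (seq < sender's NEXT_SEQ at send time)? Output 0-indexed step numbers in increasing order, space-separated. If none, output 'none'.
Step 0: SEND seq=1000 -> fresh
Step 1: SEND seq=1092 -> fresh
Step 2: DROP seq=200 -> fresh
Step 3: SEND seq=341 -> fresh
Step 4: SEND seq=1279 -> fresh
Step 5: SEND seq=478 -> fresh

Answer: none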